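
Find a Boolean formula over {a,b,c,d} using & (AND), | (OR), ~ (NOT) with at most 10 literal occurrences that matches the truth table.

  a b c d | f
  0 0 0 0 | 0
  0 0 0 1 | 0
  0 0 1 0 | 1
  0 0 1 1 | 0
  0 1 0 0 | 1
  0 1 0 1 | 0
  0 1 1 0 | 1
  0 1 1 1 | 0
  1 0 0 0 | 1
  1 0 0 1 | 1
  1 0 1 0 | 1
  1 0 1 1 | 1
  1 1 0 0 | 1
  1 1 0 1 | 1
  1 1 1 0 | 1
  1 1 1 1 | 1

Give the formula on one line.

(((b & ~d) | a) | ((c | ~a) & (~d & (c | b))))

  ~d = 1010101010101010
  (b & ~d) = 0000101000001010
  ((b & ~d) | a) = 0000101011111111
  ~a = 1111111100000000
  (c | ~a) = 1111111100110011
  (c | b) = 0011111100111111
  (~d & (c | b)) = 0010101000101010
  ((c | ~a) & (~d & (c | b))) = 0010101000100010
  (((b & ~d) | a) | ((c | ~a) & (~d & (c | b)))) = 0010101011111111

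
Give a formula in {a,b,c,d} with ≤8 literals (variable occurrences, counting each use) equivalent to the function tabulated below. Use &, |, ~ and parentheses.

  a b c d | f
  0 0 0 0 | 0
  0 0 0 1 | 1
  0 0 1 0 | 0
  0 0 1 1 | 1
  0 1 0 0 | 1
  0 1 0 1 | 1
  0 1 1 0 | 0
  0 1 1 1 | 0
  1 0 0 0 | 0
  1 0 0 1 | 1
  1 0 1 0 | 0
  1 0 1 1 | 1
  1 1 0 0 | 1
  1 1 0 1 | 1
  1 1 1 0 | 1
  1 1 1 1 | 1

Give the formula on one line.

  (a & b) = 0000000000001111
  ~c = 1100110011001100
  ~b = 1111000011110000
  (~c | ~b) = 1111110011111100
  ((a & b) | (~c | ~b)) = 1111110011111111
  (b | d) = 0101111101011111
  (((a & b) | (~c | ~b)) & (b | d)) = 0101110001011111

(((a & b) | (~c | ~b)) & (b | d))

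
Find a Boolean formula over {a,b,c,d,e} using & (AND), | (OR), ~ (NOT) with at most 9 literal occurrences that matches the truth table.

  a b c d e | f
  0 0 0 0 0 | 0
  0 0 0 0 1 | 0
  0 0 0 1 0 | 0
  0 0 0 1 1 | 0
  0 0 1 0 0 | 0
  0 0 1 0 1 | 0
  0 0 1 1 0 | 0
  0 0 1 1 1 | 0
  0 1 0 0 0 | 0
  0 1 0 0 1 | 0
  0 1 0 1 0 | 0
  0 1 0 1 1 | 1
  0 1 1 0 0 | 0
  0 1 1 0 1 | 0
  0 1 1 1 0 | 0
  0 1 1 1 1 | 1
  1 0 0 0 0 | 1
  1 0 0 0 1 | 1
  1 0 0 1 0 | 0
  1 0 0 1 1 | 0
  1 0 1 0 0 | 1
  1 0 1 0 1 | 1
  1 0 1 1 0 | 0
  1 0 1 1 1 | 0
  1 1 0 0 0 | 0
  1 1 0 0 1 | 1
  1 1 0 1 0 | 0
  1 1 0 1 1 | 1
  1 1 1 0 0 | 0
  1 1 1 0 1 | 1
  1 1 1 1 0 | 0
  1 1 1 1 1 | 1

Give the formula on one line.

((~b | e) & ((~d & a) | (b & (e & d))))

  ~b = 11111111000000001111111100000000
  (~b | e) = 11111111010101011111111101010101
  ~d = 11001100110011001100110011001100
  (~d & a) = 00000000000000001100110011001100
  (e & d) = 00010001000100010001000100010001
  (b & (e & d)) = 00000000000100010000000000010001
  ((~d & a) | (b & (e & d))) = 00000000000100011100110011011101
  ((~b | e) & ((~d & a) | (b & (e & d)))) = 00000000000100011100110001010101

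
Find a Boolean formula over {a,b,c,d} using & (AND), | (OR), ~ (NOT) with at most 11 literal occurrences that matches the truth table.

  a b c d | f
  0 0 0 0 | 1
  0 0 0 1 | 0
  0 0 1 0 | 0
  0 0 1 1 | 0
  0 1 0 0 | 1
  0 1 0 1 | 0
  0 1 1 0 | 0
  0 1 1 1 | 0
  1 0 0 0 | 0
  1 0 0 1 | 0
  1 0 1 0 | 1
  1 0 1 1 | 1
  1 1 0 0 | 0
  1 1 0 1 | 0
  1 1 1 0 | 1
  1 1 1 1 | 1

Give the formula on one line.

  ~d = 1010101010101010
  ~a = 1111111100000000
  (~d & ~a) = 1010101000000000
  ((~d & ~a) | c) = 1011101100110011
  (~d | a) = 1010101011111111
  ((~d | a) | b) = 1010111111111111
  (((~d & ~a) | c) & ((~d | a) | b)) = 1010101100110011
  ((((~d & ~a) | c) & ((~d | a) | b)) | c) = 1011101100110011
  ~c = 1100110011001100
  (~c | a) = 1100110011111111
  (((((~d & ~a) | c) & ((~d | a) | b)) | c) & (~c | a)) = 1000100000110011

(((((~d & ~a) | c) & ((~d | a) | b)) | c) & (~c | a))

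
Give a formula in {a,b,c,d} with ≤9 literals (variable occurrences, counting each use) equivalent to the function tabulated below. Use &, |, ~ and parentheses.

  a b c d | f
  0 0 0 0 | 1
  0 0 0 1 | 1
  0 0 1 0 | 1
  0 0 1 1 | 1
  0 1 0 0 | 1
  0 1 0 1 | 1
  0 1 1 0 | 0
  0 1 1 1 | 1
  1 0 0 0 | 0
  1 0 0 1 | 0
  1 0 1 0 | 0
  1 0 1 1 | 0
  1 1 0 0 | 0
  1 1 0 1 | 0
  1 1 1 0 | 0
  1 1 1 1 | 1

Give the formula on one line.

((d & (c & b)) | (~a & ((~b | a) | ~c)))

  (c & b) = 0000001100000011
  (d & (c & b)) = 0000000100000001
  ~a = 1111111100000000
  ~b = 1111000011110000
  (~b | a) = 1111000011111111
  ~c = 1100110011001100
  ((~b | a) | ~c) = 1111110011111111
  (~a & ((~b | a) | ~c)) = 1111110000000000
  ((d & (c & b)) | (~a & ((~b | a) | ~c))) = 1111110100000001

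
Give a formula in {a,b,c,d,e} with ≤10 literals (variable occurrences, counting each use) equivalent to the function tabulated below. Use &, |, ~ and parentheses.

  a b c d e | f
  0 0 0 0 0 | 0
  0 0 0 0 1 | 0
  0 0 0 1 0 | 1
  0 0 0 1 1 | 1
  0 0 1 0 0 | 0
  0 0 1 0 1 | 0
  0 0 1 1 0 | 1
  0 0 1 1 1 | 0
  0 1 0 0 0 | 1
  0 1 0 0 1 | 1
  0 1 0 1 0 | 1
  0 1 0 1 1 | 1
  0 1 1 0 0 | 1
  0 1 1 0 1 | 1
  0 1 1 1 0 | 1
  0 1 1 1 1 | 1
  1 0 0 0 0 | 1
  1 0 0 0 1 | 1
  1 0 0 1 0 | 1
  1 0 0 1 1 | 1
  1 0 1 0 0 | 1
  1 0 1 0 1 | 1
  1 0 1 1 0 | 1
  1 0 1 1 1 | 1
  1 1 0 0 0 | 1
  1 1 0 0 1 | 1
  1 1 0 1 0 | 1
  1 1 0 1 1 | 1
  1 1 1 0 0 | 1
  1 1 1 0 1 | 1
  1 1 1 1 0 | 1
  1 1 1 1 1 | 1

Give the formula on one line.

(((a | d) | (b | d)) & ((~e | a) | ((e & b) | ~c)))

  (a | d) = 00110011001100111111111111111111
  (b | d) = 00110011111111110011001111111111
  ((a | d) | (b | d)) = 00110011111111111111111111111111
  ~e = 10101010101010101010101010101010
  (~e | a) = 10101010101010101111111111111111
  (e & b) = 00000000010101010000000001010101
  ~c = 11110000111100001111000011110000
  ((e & b) | ~c) = 11110000111101011111000011110101
  ((~e | a) | ((e & b) | ~c)) = 11111010111111111111111111111111
  (((a | d) | (b | d)) & ((~e | a) | ((e & b) | ~c))) = 00110010111111111111111111111111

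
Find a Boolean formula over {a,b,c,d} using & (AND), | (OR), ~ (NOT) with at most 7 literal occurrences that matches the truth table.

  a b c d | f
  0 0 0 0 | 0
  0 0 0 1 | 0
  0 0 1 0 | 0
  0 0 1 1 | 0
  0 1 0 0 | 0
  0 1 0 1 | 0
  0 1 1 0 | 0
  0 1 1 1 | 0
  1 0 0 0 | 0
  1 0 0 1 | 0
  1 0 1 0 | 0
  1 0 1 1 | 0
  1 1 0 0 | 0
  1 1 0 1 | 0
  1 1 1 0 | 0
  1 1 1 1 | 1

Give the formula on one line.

((b & ((~c | b) & d)) & (c & (d & a)))

  ~c = 1100110011001100
  (~c | b) = 1100111111001111
  ((~c | b) & d) = 0100010101000101
  (b & ((~c | b) & d)) = 0000010100000101
  (d & a) = 0000000001010101
  (c & (d & a)) = 0000000000010001
  ((b & ((~c | b) & d)) & (c & (d & a))) = 0000000000000001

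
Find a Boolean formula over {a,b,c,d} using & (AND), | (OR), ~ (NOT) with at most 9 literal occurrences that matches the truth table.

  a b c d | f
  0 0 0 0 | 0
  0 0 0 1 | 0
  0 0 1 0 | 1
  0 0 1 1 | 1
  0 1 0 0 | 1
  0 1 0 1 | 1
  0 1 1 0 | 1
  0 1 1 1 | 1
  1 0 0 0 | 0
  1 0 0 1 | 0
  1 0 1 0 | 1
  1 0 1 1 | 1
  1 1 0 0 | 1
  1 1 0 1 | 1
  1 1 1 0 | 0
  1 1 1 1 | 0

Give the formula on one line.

((((~c | (a & ~b)) | ~a) & c) | (~c & b))

  ~c = 1100110011001100
  ~b = 1111000011110000
  (a & ~b) = 0000000011110000
  (~c | (a & ~b)) = 1100110011111100
  ~a = 1111111100000000
  ((~c | (a & ~b)) | ~a) = 1111111111111100
  (((~c | (a & ~b)) | ~a) & c) = 0011001100110000
  (~c & b) = 0000110000001100
  ((((~c | (a & ~b)) | ~a) & c) | (~c & b)) = 0011111100111100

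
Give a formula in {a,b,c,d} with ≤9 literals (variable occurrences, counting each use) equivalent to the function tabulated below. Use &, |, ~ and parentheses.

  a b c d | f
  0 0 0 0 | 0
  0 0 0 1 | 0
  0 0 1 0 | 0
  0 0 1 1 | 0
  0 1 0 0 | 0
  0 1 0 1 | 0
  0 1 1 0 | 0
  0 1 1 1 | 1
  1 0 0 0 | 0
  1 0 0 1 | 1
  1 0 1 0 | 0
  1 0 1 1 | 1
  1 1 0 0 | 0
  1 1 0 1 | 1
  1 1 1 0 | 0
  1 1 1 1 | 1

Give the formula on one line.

  ~c = 1100110011001100
  (a | ~c) = 1100110011111111
  ((a | ~c) | b) = 1100111111111111
  (c | d) = 0111011101110111
  ~a = 1111111100000000
  ((c | d) & ~a) = 0111011100000000
  (((c | d) & ~a) & c) = 0011001100000000
  (a | (((c | d) & ~a) & c)) = 0011001111111111
  (((a | ~c) | b) & (a | (((c | d) & ~a) & c))) = 0000001111111111
  ((((a | ~c) | b) & (a | (((c | d) & ~a) & c))) & d) = 0000000101010101

((((a | ~c) | b) & (a | (((c | d) & ~a) & c))) & d)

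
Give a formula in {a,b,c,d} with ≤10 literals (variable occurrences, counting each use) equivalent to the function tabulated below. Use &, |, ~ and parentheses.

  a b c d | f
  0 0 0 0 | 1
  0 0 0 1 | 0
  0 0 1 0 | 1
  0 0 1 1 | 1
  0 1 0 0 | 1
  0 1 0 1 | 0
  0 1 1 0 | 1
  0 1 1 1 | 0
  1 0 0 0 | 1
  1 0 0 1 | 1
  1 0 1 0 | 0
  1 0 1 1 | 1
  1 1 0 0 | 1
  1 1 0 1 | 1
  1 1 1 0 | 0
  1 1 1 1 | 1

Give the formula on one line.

  ~d = 1010101010101010
  (a & d) = 0000000001010101
  ~b = 1111000011110000
  (~b & c) = 0011000000110000
  ((a & d) | (~b & c)) = 0011000001110101
  (~d | ((a & d) | (~b & c))) = 1011101011111111
  ~c = 1100110011001100
  (d | ~c) = 1101110111011101
  ~a = 1111111100000000
  (c & ~a) = 0011001100000000
  ((d | ~c) | (c & ~a)) = 1111111111011101
  ((~d | ((a & d) | (~b & c))) & ((d | ~c) | (c & ~a))) = 1011101011011101

((~d | ((a & d) | (~b & c))) & ((d | ~c) | (c & ~a)))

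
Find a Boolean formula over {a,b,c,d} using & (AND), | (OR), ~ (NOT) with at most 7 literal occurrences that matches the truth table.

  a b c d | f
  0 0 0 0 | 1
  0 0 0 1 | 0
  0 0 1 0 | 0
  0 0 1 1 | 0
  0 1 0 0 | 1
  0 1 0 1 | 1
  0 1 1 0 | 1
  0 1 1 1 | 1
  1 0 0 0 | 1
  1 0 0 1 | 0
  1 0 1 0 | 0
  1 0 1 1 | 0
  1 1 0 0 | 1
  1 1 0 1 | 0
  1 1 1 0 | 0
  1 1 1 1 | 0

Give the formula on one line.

  ~a = 1111111100000000
  (b & ~a) = 0000111100000000
  ~d = 1010101010101010
  ~c = 1100110011001100
  (~d & ~c) = 1000100010001000
  ((b & ~a) | (~d & ~c)) = 1000111110001000

((b & ~a) | (~d & ~c))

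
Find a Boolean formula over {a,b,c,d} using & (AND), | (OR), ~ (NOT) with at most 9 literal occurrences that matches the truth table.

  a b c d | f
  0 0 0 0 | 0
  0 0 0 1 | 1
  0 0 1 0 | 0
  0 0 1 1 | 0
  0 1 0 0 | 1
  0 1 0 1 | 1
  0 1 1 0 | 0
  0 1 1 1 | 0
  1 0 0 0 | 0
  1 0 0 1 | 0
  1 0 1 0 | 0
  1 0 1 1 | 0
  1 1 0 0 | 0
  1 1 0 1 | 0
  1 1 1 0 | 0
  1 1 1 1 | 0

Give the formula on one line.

  ~d = 1010101010101010
  (c | ~d) = 1011101110111011
  (b & (c | ~d)) = 0000101100001011
  (a | d) = 0101010111111111
  ((b & (c | ~d)) | (a | d)) = 0101111111111111
  (((b & (c | ~d)) | (a | d)) | c) = 0111111111111111
  ~a = 1111111100000000
  ~c = 1100110011001100
  (~a & ~c) = 1100110000000000
  ((((b & (c | ~d)) | (a | d)) | c) & (~a & ~c)) = 0100110000000000

((((b & (c | ~d)) | (a | d)) | c) & (~a & ~c))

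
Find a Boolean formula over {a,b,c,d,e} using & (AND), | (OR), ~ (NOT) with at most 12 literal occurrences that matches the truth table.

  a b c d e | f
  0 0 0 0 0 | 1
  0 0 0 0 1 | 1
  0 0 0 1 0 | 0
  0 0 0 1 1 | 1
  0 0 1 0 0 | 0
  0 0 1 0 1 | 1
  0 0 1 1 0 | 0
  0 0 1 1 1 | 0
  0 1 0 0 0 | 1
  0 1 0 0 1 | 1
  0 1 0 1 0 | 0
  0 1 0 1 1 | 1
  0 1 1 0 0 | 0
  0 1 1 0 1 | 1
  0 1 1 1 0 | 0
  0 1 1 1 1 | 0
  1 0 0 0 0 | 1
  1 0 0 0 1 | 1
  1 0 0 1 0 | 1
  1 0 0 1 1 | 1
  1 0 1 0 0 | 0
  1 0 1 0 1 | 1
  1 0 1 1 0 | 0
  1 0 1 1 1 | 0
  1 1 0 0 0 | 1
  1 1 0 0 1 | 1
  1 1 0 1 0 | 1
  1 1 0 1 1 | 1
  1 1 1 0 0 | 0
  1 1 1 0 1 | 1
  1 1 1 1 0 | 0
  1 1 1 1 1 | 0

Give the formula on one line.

((((e | d) & ~d) | ~c) & ((e | ~d) | ((~e | d) & a)))

  (e | d) = 01110111011101110111011101110111
  ~d = 11001100110011001100110011001100
  ((e | d) & ~d) = 01000100010001000100010001000100
  ~c = 11110000111100001111000011110000
  (((e | d) & ~d) | ~c) = 11110100111101001111010011110100
  (e | ~d) = 11011101110111011101110111011101
  ~e = 10101010101010101010101010101010
  (~e | d) = 10111011101110111011101110111011
  ((~e | d) & a) = 00000000000000001011101110111011
  ((e | ~d) | ((~e | d) & a)) = 11011101110111011111111111111111
  ((((e | d) & ~d) | ~c) & ((e | ~d) | ((~e | d) & a))) = 11010100110101001111010011110100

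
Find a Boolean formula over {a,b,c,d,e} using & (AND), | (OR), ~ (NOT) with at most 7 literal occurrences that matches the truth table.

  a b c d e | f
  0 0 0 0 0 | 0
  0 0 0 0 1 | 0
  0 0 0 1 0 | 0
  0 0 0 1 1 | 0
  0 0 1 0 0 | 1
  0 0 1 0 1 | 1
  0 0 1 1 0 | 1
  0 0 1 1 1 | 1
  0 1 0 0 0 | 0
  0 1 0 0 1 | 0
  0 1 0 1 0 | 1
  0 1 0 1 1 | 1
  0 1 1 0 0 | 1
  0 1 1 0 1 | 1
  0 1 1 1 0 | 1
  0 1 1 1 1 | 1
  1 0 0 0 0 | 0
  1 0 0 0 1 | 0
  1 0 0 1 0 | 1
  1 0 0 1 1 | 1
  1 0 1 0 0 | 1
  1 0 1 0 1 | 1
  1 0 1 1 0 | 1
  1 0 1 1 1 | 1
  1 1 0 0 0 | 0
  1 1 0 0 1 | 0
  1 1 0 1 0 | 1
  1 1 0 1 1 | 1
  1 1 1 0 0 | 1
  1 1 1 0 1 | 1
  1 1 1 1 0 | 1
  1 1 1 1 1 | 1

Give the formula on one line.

(c | (d & (a | (b & ~c))))

  ~c = 11110000111100001111000011110000
  (b & ~c) = 00000000111100000000000011110000
  (a | (b & ~c)) = 00000000111100001111111111111111
  (d & (a | (b & ~c))) = 00000000001100000011001100110011
  (c | (d & (a | (b & ~c)))) = 00001111001111110011111100111111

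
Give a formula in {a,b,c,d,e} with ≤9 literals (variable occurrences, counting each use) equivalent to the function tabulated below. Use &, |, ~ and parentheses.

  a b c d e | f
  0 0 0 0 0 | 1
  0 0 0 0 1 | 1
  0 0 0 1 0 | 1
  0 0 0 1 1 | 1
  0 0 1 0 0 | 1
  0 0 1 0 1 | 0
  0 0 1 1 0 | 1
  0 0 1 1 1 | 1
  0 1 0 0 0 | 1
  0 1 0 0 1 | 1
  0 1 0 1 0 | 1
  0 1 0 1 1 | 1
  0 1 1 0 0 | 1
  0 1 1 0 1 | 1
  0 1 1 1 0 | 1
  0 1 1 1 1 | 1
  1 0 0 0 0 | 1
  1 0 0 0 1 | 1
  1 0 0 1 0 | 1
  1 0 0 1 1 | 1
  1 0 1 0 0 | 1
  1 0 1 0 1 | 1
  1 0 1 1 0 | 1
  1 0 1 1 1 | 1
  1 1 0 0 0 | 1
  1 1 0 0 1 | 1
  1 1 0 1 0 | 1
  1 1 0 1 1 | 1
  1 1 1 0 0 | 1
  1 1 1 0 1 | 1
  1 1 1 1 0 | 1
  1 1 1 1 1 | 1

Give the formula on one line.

(((~b & ~e) | (b | d)) | (((b & e) | a) | ~c))

  ~b = 11111111000000001111111100000000
  ~e = 10101010101010101010101010101010
  (~b & ~e) = 10101010000000001010101000000000
  (b | d) = 00110011111111110011001111111111
  ((~b & ~e) | (b | d)) = 10111011111111111011101111111111
  (b & e) = 00000000010101010000000001010101
  ((b & e) | a) = 00000000010101011111111111111111
  ~c = 11110000111100001111000011110000
  (((b & e) | a) | ~c) = 11110000111101011111111111111111
  (((~b & ~e) | (b | d)) | (((b & e) | a) | ~c)) = 11111011111111111111111111111111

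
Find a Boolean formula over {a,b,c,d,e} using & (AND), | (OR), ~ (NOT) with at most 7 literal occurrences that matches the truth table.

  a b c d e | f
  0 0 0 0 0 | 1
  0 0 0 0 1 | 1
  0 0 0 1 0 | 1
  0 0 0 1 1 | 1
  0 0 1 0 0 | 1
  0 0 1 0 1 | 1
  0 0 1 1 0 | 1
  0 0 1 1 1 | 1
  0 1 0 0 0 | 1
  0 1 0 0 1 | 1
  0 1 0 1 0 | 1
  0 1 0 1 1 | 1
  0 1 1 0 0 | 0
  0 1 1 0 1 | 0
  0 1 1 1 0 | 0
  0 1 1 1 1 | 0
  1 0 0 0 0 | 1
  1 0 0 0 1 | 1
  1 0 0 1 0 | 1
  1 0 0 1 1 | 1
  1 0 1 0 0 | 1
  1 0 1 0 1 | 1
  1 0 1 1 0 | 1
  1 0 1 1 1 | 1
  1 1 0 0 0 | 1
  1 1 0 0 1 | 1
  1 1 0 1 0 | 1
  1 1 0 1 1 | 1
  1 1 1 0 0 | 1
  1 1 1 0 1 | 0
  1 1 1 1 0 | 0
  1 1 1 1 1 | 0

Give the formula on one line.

(((b & ~c) | ~b) | (a & (~e & ~d)))

  ~c = 11110000111100001111000011110000
  (b & ~c) = 00000000111100000000000011110000
  ~b = 11111111000000001111111100000000
  ((b & ~c) | ~b) = 11111111111100001111111111110000
  ~e = 10101010101010101010101010101010
  ~d = 11001100110011001100110011001100
  (~e & ~d) = 10001000100010001000100010001000
  (a & (~e & ~d)) = 00000000000000001000100010001000
  (((b & ~c) | ~b) | (a & (~e & ~d))) = 11111111111100001111111111111000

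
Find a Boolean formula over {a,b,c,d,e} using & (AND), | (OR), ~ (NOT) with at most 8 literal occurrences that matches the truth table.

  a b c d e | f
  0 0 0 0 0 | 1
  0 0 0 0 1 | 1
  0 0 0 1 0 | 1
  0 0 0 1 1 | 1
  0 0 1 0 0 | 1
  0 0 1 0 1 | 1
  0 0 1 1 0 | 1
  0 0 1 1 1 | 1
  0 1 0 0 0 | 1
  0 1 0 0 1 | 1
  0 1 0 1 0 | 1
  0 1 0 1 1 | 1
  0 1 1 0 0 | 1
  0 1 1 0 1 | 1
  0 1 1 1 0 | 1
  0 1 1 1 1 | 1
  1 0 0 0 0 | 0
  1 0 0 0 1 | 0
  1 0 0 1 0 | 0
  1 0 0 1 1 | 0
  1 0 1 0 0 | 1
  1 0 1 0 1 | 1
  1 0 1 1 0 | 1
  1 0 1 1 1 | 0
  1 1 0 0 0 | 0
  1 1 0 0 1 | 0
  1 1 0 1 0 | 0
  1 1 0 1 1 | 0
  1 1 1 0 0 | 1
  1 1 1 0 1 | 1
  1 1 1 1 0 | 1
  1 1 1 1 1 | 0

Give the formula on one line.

(((~d & (e & c)) | (~e & c)) | ~a)

  ~d = 11001100110011001100110011001100
  (e & c) = 00000101000001010000010100000101
  (~d & (e & c)) = 00000100000001000000010000000100
  ~e = 10101010101010101010101010101010
  (~e & c) = 00001010000010100000101000001010
  ((~d & (e & c)) | (~e & c)) = 00001110000011100000111000001110
  ~a = 11111111111111110000000000000000
  (((~d & (e & c)) | (~e & c)) | ~a) = 11111111111111110000111000001110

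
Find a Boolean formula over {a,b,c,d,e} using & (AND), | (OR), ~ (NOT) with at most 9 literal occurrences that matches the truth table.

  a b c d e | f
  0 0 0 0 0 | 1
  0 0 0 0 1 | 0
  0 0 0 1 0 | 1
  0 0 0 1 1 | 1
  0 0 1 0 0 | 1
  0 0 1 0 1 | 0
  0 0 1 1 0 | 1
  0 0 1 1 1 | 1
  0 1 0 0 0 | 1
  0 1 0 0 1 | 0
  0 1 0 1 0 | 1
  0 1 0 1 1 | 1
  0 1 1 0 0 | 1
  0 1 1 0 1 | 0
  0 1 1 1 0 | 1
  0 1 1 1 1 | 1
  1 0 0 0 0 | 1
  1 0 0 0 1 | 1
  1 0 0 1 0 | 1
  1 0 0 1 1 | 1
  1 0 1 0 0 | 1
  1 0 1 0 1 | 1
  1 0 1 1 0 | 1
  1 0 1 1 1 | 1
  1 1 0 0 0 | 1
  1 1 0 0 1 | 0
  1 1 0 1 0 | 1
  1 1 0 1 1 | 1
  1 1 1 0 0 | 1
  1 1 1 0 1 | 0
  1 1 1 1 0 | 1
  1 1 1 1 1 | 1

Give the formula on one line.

(((e & d) | ~e) | (~b & (a & e)))

  (e & d) = 00010001000100010001000100010001
  ~e = 10101010101010101010101010101010
  ((e & d) | ~e) = 10111011101110111011101110111011
  ~b = 11111111000000001111111100000000
  (a & e) = 00000000000000000101010101010101
  (~b & (a & e)) = 00000000000000000101010100000000
  (((e & d) | ~e) | (~b & (a & e))) = 10111011101110111111111110111011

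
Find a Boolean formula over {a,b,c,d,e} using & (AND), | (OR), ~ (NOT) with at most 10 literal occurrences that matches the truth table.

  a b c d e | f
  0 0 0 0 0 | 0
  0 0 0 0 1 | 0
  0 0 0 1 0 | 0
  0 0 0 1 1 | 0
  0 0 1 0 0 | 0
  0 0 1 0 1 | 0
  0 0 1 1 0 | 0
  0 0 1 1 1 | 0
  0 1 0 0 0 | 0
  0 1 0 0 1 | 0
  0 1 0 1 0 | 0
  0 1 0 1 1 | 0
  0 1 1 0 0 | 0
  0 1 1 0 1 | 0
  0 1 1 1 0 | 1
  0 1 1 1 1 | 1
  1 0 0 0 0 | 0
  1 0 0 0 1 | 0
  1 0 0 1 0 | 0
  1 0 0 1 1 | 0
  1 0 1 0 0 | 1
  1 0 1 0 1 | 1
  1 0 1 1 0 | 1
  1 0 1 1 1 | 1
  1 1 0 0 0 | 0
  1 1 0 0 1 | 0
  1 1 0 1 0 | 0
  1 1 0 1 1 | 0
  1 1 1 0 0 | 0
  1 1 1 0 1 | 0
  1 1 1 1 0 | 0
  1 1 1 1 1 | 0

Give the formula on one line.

((c & (a | d)) & ((~b & a) | (~a & b)))

  (a | d) = 00110011001100111111111111111111
  (c & (a | d)) = 00000011000000110000111100001111
  ~b = 11111111000000001111111100000000
  (~b & a) = 00000000000000001111111100000000
  ~a = 11111111111111110000000000000000
  (~a & b) = 00000000111111110000000000000000
  ((~b & a) | (~a & b)) = 00000000111111111111111100000000
  ((c & (a | d)) & ((~b & a) | (~a & b))) = 00000000000000110000111100000000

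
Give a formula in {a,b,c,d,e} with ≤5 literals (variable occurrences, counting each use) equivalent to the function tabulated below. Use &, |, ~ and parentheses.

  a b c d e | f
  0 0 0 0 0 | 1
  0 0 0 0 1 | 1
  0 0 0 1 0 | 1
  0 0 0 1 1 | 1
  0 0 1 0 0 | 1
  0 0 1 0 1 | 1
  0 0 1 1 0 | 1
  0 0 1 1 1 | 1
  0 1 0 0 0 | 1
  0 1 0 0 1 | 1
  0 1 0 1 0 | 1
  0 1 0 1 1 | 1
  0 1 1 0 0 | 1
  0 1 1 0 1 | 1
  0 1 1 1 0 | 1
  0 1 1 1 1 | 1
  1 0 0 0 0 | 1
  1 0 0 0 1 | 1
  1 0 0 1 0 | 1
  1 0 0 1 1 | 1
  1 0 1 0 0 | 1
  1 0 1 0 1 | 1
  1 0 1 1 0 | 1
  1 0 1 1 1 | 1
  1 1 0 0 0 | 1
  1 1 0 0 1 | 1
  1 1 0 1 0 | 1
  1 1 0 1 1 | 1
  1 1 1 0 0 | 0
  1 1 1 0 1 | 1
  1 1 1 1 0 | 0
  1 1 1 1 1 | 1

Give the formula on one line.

(((~c | (c & e)) | ~b) | ~a)

  ~c = 11110000111100001111000011110000
  (c & e) = 00000101000001010000010100000101
  (~c | (c & e)) = 11110101111101011111010111110101
  ~b = 11111111000000001111111100000000
  ((~c | (c & e)) | ~b) = 11111111111101011111111111110101
  ~a = 11111111111111110000000000000000
  (((~c | (c & e)) | ~b) | ~a) = 11111111111111111111111111110101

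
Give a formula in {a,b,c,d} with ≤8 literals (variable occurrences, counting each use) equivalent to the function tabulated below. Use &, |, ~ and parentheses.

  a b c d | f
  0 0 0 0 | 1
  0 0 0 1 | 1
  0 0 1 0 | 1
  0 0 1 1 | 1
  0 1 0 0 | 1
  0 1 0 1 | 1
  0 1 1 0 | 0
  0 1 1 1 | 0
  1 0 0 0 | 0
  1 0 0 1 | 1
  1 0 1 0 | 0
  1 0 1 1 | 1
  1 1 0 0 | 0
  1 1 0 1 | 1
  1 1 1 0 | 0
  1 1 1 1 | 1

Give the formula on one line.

  ~c = 1100110011001100
  (a | ~c) = 1100110011111111
  (d & (a | ~c)) = 0100010001010101
  ~a = 1111111100000000
  ~b = 1111000011110000
  (~b & ~a) = 1111000000000000
  (~c | (~b & ~a)) = 1111110011001100
  (~a & (~c | (~b & ~a))) = 1111110000000000
  ((d & (a | ~c)) | (~a & (~c | (~b & ~a)))) = 1111110001010101

((d & (a | ~c)) | (~a & (~c | (~b & ~a))))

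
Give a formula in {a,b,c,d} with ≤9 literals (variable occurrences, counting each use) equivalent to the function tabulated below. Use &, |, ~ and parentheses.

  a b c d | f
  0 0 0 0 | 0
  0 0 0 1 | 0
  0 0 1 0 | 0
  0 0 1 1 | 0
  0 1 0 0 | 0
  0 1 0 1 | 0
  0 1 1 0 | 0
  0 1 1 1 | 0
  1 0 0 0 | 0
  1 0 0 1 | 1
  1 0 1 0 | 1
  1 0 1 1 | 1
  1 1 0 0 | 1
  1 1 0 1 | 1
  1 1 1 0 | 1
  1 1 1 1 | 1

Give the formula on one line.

((c & a) | (((~b & d) | b) & a))

  (c & a) = 0000000000110011
  ~b = 1111000011110000
  (~b & d) = 0101000001010000
  ((~b & d) | b) = 0101111101011111
  (((~b & d) | b) & a) = 0000000001011111
  ((c & a) | (((~b & d) | b) & a)) = 0000000001111111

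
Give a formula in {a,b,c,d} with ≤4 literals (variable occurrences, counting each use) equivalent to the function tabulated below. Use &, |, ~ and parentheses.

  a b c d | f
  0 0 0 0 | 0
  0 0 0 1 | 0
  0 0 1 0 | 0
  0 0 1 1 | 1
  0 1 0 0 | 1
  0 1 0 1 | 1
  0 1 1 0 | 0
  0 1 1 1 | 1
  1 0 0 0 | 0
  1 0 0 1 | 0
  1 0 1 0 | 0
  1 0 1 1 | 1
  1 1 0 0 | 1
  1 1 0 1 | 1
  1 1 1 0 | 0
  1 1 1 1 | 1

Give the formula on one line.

((b | c) & (~c | d))

  (b | c) = 0011111100111111
  ~c = 1100110011001100
  (~c | d) = 1101110111011101
  ((b | c) & (~c | d)) = 0001110100011101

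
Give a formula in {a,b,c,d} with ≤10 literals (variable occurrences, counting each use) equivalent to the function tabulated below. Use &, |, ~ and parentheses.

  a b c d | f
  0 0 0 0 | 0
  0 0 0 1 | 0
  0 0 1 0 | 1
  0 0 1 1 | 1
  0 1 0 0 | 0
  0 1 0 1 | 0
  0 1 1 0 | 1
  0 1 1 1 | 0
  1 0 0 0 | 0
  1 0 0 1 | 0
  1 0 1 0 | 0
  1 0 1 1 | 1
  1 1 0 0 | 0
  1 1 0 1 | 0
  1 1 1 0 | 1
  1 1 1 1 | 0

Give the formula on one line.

((c & (~b | ~d)) & ((d | (~a | b)) & ((b | a) | c)))

  ~b = 1111000011110000
  ~d = 1010101010101010
  (~b | ~d) = 1111101011111010
  (c & (~b | ~d)) = 0011001000110010
  ~a = 1111111100000000
  (~a | b) = 1111111100001111
  (d | (~a | b)) = 1111111101011111
  (b | a) = 0000111111111111
  ((b | a) | c) = 0011111111111111
  ((d | (~a | b)) & ((b | a) | c)) = 0011111101011111
  ((c & (~b | ~d)) & ((d | (~a | b)) & ((b | a) | c))) = 0011001000010010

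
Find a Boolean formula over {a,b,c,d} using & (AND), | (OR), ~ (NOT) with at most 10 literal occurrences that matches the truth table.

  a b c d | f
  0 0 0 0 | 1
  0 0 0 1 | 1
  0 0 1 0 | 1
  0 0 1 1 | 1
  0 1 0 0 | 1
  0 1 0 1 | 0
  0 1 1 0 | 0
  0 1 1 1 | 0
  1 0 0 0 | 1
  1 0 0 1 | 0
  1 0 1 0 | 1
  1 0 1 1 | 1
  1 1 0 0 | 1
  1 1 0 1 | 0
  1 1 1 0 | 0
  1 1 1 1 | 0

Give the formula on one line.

(((c & ~b) | (~a & ~b)) | ((~c | ~b) & ~d))

  ~b = 1111000011110000
  (c & ~b) = 0011000000110000
  ~a = 1111111100000000
  (~a & ~b) = 1111000000000000
  ((c & ~b) | (~a & ~b)) = 1111000000110000
  ~c = 1100110011001100
  (~c | ~b) = 1111110011111100
  ~d = 1010101010101010
  ((~c | ~b) & ~d) = 1010100010101000
  (((c & ~b) | (~a & ~b)) | ((~c | ~b) & ~d)) = 1111100010111000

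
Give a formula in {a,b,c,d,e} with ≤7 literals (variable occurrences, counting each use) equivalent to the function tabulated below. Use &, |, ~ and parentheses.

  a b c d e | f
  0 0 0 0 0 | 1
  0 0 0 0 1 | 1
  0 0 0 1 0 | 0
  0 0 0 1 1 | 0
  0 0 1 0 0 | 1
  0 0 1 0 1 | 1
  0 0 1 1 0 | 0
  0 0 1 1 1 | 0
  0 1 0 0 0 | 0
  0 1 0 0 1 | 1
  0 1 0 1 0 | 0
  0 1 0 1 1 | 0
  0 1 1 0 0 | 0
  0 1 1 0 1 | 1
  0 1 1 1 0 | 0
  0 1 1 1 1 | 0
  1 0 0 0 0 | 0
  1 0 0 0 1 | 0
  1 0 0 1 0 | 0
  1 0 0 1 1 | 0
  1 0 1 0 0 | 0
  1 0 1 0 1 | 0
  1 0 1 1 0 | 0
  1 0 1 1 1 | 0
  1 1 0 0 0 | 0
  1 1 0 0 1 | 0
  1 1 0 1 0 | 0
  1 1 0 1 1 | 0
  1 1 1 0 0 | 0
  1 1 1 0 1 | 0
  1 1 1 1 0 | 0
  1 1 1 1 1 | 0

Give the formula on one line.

  ~d = 11001100110011001100110011001100
  ~a = 11111111111111110000000000000000
  (~d & ~a) = 11001100110011000000000000000000
  ~b = 11111111000000001111111100000000
  ~e = 10101010101010101010101010101010
  (~b & ~e) = 10101010000000001010101000000000
  ((~b & ~e) | e) = 11111111010101011111111101010101
  ((~d & ~a) & ((~b & ~e) | e)) = 11001100010001000000000000000000

((~d & ~a) & ((~b & ~e) | e))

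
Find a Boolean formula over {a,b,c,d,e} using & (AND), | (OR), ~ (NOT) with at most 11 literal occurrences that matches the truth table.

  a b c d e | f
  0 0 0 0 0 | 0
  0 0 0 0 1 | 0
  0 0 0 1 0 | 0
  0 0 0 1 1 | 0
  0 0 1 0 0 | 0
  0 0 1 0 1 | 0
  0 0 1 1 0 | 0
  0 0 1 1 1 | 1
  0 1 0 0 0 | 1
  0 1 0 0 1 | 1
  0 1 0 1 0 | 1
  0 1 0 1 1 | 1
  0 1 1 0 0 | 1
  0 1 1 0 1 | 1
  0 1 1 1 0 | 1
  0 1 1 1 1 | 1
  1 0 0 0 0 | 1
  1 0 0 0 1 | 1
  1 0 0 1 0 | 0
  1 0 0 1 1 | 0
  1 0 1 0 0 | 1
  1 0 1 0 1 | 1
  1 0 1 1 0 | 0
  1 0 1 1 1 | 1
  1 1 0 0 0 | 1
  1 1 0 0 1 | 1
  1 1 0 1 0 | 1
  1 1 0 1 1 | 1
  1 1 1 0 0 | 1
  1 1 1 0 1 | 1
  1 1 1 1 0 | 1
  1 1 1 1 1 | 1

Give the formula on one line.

(((~d & a) | (b & ~d)) | (b | ((d & c) & e)))

  ~d = 11001100110011001100110011001100
  (~d & a) = 00000000000000001100110011001100
  (b & ~d) = 00000000110011000000000011001100
  ((~d & a) | (b & ~d)) = 00000000110011001100110011001100
  (d & c) = 00000011000000110000001100000011
  ((d & c) & e) = 00000001000000010000000100000001
  (b | ((d & c) & e)) = 00000001111111110000000111111111
  (((~d & a) | (b & ~d)) | (b | ((d & c) & e))) = 00000001111111111100110111111111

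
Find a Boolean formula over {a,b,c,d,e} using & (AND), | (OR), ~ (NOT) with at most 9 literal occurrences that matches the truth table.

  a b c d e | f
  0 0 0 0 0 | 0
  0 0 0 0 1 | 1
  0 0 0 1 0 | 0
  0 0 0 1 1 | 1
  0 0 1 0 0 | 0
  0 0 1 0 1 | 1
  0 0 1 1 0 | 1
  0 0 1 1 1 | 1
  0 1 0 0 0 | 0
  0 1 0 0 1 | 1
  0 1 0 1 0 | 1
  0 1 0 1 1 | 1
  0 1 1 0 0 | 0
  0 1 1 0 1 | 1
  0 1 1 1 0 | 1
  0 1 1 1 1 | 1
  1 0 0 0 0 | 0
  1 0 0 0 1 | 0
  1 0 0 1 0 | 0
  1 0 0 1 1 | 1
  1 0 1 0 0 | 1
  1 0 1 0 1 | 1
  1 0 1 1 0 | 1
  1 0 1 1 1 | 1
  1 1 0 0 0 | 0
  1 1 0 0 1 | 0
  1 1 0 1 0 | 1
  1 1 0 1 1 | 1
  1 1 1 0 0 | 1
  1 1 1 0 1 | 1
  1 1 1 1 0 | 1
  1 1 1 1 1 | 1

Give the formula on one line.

  (c & a) = 00000000000000000000111100001111
  (e | c) = 01011111010111110101111101011111
  (d & b) = 00000000001100110000000000110011
  ((e | c) | (d & b)) = 01011111011111110101111101111111
  (((e | c) | (d & b)) & d) = 00010011001100110001001100110011
  ~a = 11111111111111110000000000000000
  (~a & e) = 01010101010101010000000000000000
  ((((e | c) | (d & b)) & d) | (~a & e)) = 01010111011101110001001100110011
  ((c & a) | ((((e | c) | (d & b)) & d) | (~a & e))) = 01010111011101110001111100111111

((c & a) | ((((e | c) | (d & b)) & d) | (~a & e)))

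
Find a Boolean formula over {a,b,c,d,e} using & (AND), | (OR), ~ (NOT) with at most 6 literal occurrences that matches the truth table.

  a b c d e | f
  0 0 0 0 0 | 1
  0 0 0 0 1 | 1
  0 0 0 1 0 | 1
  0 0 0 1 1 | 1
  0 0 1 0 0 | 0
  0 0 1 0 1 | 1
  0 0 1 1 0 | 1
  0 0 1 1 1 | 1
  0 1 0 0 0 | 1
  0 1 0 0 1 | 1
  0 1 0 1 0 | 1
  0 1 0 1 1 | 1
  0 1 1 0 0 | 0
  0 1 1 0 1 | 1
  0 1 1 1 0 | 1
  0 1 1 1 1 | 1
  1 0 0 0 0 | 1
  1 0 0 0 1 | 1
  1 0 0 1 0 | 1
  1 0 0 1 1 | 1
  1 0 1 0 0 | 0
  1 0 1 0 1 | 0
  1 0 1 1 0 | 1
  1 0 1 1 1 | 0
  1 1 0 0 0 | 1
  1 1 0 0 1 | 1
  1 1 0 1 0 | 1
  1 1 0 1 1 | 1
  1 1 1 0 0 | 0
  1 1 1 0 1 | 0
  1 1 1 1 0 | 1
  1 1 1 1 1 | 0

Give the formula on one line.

((~c | (~e & d)) | (e & ~a))

  ~c = 11110000111100001111000011110000
  ~e = 10101010101010101010101010101010
  (~e & d) = 00100010001000100010001000100010
  (~c | (~e & d)) = 11110010111100101111001011110010
  ~a = 11111111111111110000000000000000
  (e & ~a) = 01010101010101010000000000000000
  ((~c | (~e & d)) | (e & ~a)) = 11110111111101111111001011110010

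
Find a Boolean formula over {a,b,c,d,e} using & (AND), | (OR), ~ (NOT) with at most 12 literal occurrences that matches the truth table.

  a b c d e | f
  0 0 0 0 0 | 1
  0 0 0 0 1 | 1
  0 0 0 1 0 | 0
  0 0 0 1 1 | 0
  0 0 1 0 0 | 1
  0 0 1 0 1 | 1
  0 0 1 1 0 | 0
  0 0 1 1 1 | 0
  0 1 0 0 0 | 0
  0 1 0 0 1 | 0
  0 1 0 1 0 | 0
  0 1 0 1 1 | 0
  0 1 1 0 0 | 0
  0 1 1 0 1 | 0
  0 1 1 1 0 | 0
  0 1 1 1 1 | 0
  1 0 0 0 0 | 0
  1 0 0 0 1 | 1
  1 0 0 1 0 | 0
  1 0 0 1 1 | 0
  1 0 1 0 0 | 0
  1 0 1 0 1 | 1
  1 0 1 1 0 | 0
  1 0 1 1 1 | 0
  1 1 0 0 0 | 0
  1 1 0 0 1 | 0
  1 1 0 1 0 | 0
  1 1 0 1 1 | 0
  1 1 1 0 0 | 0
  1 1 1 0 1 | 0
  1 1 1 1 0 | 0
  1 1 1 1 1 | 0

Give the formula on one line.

  ~d = 11001100110011001100110011001100
  ~b = 11111111000000001111111100000000
  (~d & ~b) = 11001100000000001100110000000000
  (c | ~d) = 11001111110011111100111111001111
  ((c | ~d) | ~b) = 11111111110011111111111111001111
  ~a = 11111111111111110000000000000000
  (d | ~a) = 11111111111111110011001100110011
  (a & e) = 00000000000000000101010101010101
  ((d | ~a) | (a & e)) = 11111111111111110111011101110111
  (((c | ~d) | ~b) & ((d | ~a) | (a & e))) = 11111111110011110111011101000111
  ((~d & ~b) & (((c | ~d) | ~b) & ((d | ~a) | (a & e)))) = 11001100000000000100010000000000

((~d & ~b) & (((c | ~d) | ~b) & ((d | ~a) | (a & e))))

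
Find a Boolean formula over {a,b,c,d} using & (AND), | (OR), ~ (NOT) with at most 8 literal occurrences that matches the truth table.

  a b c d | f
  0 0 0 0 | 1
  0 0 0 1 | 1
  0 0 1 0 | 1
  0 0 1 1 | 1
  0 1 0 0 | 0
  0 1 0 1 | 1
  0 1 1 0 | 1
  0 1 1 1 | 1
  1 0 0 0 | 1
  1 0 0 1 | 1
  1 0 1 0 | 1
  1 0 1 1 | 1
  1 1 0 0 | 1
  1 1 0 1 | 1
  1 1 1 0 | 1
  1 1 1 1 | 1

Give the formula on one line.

(((b & (d | (b & a))) | c) | ((~b | d) | c))

  (b & a) = 0000000000001111
  (d | (b & a)) = 0101010101011111
  (b & (d | (b & a))) = 0000010100001111
  ((b & (d | (b & a))) | c) = 0011011100111111
  ~b = 1111000011110000
  (~b | d) = 1111010111110101
  ((~b | d) | c) = 1111011111110111
  (((b & (d | (b & a))) | c) | ((~b | d) | c)) = 1111011111111111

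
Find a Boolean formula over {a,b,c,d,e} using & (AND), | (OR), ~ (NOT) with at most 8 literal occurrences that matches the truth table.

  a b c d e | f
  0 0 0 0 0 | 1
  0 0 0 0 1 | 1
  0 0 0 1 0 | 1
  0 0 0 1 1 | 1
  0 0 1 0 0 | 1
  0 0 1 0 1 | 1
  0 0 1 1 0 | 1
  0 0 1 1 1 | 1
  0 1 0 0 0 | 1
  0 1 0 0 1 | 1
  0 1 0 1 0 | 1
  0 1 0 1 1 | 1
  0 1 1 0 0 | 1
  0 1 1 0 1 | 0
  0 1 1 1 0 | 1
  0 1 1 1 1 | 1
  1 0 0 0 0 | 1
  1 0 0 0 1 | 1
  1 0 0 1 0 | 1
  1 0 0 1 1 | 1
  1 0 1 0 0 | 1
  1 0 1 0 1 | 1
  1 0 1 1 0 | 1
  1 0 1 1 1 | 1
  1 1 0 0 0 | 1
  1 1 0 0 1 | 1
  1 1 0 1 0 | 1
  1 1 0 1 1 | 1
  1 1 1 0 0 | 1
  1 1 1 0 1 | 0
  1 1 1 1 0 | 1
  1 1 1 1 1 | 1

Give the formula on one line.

(((~e | (e & ~b)) | d) | ~c)

  ~e = 10101010101010101010101010101010
  ~b = 11111111000000001111111100000000
  (e & ~b) = 01010101000000000101010100000000
  (~e | (e & ~b)) = 11111111101010101111111110101010
  ((~e | (e & ~b)) | d) = 11111111101110111111111110111011
  ~c = 11110000111100001111000011110000
  (((~e | (e & ~b)) | d) | ~c) = 11111111111110111111111111111011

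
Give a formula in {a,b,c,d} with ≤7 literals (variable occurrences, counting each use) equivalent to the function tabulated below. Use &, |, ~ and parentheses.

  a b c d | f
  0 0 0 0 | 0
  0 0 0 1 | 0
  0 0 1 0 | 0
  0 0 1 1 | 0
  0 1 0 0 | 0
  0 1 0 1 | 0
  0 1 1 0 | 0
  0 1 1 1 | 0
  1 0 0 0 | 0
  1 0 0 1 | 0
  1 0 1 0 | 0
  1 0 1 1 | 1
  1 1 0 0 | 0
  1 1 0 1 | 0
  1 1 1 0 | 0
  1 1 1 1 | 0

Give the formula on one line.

(((~b & a) & c) & (d & (a & ~b)))

  ~b = 1111000011110000
  (~b & a) = 0000000011110000
  ((~b & a) & c) = 0000000000110000
  (a & ~b) = 0000000011110000
  (d & (a & ~b)) = 0000000001010000
  (((~b & a) & c) & (d & (a & ~b))) = 0000000000010000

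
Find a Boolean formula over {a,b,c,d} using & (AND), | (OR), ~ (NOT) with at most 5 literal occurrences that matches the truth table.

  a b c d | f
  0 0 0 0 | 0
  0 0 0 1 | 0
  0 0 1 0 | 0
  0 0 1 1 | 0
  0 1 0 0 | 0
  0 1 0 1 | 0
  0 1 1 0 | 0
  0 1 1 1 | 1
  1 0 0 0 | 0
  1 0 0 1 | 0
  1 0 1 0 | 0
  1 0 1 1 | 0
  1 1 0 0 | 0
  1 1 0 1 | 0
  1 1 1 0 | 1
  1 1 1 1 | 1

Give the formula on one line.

((a | (d & ~a)) & (b & c))

  ~a = 1111111100000000
  (d & ~a) = 0101010100000000
  (a | (d & ~a)) = 0101010111111111
  (b & c) = 0000001100000011
  ((a | (d & ~a)) & (b & c)) = 0000000100000011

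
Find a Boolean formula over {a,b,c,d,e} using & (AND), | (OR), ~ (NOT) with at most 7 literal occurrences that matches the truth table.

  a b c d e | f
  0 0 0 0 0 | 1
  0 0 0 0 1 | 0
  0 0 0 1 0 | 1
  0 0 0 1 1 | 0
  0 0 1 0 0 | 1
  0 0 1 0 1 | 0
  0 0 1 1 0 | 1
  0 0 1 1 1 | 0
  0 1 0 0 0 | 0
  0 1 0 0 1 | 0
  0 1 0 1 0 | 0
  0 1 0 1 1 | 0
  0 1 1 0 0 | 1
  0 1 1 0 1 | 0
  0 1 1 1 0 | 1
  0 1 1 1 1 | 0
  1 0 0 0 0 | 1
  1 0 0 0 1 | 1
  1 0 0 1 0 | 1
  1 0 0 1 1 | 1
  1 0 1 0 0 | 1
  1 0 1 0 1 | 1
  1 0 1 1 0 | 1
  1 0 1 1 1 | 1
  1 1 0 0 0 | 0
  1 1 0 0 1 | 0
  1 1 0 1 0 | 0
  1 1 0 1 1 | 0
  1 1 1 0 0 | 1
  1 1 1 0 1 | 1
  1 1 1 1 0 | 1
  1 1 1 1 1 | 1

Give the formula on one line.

  ~b = 11111111000000001111111100000000
  (c | ~b) = 11111111000011111111111100001111
  ~e = 10101010101010101010101010101010
  (a | ~e) = 10101010101010101111111111111111
  ((c | ~b) & (a | ~e)) = 10101010000010101111111100001111

((c | ~b) & (a | ~e))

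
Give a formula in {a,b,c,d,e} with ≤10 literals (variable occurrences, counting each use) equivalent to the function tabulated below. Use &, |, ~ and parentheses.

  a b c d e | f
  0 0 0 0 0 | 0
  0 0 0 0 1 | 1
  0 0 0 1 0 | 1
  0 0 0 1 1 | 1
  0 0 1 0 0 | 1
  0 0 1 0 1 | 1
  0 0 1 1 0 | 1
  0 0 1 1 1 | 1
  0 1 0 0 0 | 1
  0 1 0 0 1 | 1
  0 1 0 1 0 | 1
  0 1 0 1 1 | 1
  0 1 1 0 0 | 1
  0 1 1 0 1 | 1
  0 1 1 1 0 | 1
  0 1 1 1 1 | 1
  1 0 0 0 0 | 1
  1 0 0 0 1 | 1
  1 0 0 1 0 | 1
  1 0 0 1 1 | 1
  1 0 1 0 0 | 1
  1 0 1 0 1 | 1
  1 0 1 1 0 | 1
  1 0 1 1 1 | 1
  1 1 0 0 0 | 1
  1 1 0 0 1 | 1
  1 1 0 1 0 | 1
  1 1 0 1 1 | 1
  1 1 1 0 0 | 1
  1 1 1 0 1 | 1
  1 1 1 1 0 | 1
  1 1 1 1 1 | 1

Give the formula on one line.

  ~d = 11001100110011001100110011001100
  (c & ~d) = 00001100000011000000110000001100
  ~c = 11110000111100001111000011110000
  ~b = 11111111000000001111111100000000
  (~c | ~b) = 11111111111100001111111111110000
  ((c & ~d) & (~c | ~b)) = 00001100000000000000110000000000
  (((c & ~d) & (~c | ~b)) | e) = 01011101010101010101110101010101
  (b | d) = 00110011111111110011001111111111
  (a | (b | d)) = 00110011111111111111111111111111
  ((((c & ~d) & (~c | ~b)) | e) | (a | (b | d))) = 01111111111111111111111111111111

((((c & ~d) & (~c | ~b)) | e) | (a | (b | d)))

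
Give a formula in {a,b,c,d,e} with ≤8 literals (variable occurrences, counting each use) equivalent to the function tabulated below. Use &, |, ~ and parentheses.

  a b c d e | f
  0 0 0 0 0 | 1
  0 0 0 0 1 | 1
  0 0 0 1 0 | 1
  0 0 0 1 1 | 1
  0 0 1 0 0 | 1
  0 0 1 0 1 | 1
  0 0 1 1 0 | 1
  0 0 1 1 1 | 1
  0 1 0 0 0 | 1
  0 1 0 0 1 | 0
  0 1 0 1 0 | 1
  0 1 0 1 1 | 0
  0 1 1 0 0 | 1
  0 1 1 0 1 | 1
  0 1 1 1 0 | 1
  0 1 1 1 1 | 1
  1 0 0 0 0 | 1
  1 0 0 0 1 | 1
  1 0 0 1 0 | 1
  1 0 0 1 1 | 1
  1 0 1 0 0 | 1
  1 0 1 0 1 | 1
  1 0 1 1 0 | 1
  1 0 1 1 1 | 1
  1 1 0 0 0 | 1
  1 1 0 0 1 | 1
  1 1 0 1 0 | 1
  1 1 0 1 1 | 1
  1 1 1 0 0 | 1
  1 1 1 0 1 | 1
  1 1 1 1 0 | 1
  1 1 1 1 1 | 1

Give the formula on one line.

  ~b = 11111111000000001111111100000000
  (d & ~b) = 00110011000000000011001100000000
  ~c = 11110000111100001111000011110000
  ((d & ~b) & ~c) = 00110000000000000011000000000000
  (a | ((d & ~b) & ~c)) = 00110000000000001111111111111111
  ~e = 10101010101010101010101010101010
  (~e | c) = 10101111101011111010111110101111
  ((~e | c) | ~b) = 11111111101011111111111110101111
  ((a | ((d & ~b) & ~c)) | ((~e | c) | ~b)) = 11111111101011111111111111111111

((a | ((d & ~b) & ~c)) | ((~e | c) | ~b))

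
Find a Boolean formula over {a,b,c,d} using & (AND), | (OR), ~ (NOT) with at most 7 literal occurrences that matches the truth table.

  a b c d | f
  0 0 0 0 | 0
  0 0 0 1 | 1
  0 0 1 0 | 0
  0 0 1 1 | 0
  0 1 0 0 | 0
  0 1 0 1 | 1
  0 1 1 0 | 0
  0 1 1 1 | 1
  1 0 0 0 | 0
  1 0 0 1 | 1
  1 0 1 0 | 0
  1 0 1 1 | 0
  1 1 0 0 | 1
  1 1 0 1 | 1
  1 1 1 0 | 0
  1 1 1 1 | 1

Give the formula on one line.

((d | ((b & a) & ~c)) & (~c | b))

  (b & a) = 0000000000001111
  ~c = 1100110011001100
  ((b & a) & ~c) = 0000000000001100
  (d | ((b & a) & ~c)) = 0101010101011101
  (~c | b) = 1100111111001111
  ((d | ((b & a) & ~c)) & (~c | b)) = 0100010101001101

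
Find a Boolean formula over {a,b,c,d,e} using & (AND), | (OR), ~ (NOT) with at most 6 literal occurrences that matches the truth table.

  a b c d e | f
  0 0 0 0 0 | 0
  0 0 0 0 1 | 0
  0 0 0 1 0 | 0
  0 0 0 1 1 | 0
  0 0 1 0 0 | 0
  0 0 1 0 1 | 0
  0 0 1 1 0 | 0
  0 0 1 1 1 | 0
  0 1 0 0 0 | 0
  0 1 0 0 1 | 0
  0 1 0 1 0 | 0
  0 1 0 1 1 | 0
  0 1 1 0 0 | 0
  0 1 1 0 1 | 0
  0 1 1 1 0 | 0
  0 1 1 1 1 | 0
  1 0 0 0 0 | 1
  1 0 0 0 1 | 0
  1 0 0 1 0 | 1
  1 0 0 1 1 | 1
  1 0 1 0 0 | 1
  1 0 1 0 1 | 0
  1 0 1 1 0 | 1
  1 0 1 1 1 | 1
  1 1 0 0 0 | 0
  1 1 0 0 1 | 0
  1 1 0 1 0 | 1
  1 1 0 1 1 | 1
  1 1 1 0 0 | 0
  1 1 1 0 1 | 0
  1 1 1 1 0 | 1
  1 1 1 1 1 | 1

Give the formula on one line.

  ~e = 10101010101010101010101010101010
  ~b = 11111111000000001111111100000000
  (~e & ~b) = 10101010000000001010101000000000
  (d | (~e & ~b)) = 10111011001100111011101100110011
  ((d | (~e & ~b)) & a) = 00000000000000001011101100110011

((d | (~e & ~b)) & a)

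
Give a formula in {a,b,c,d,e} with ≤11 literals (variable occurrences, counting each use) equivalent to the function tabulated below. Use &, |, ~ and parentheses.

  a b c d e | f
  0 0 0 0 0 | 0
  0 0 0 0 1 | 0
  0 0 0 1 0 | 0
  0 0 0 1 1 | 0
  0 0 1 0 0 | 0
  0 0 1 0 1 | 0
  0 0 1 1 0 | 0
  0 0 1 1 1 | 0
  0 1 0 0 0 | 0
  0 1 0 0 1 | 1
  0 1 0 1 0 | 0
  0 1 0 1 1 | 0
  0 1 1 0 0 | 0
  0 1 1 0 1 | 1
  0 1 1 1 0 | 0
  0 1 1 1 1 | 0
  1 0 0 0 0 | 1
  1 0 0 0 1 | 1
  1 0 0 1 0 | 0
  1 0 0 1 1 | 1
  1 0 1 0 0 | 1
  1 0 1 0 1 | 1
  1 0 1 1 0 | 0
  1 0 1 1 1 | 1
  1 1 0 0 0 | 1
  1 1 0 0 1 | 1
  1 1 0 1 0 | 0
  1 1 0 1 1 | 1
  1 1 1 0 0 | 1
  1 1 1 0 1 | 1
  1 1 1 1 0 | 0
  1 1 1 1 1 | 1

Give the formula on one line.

(((((a | e) & b) | a) & ~d) | (a & (~a | e)))

  (a | e) = 01010101010101011111111111111111
  ((a | e) & b) = 00000000010101010000000011111111
  (((a | e) & b) | a) = 00000000010101011111111111111111
  ~d = 11001100110011001100110011001100
  ((((a | e) & b) | a) & ~d) = 00000000010001001100110011001100
  ~a = 11111111111111110000000000000000
  (~a | e) = 11111111111111110101010101010101
  (a & (~a | e)) = 00000000000000000101010101010101
  (((((a | e) & b) | a) & ~d) | (a & (~a | e))) = 00000000010001001101110111011101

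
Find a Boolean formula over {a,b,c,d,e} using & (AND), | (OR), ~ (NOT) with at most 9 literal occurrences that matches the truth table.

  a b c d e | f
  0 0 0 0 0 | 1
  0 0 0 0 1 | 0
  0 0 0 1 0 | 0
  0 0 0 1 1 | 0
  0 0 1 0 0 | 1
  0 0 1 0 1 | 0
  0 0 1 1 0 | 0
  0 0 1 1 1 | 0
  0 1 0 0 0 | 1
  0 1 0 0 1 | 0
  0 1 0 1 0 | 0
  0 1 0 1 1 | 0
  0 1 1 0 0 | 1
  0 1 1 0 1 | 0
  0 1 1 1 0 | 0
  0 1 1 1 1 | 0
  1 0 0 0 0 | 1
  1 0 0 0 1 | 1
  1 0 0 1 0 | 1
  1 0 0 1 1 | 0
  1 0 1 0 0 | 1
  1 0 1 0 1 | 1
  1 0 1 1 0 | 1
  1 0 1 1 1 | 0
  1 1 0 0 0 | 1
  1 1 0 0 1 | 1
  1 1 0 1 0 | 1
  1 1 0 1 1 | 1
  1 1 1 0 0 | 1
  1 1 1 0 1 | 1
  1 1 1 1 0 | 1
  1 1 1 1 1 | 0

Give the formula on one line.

((~d | a) & (((~c & (a & b)) | ((~d | ~e) & a)) | ~e))

  ~d = 11001100110011001100110011001100
  (~d | a) = 11001100110011001111111111111111
  ~c = 11110000111100001111000011110000
  (a & b) = 00000000000000000000000011111111
  (~c & (a & b)) = 00000000000000000000000011110000
  ~e = 10101010101010101010101010101010
  (~d | ~e) = 11101110111011101110111011101110
  ((~d | ~e) & a) = 00000000000000001110111011101110
  ((~c & (a & b)) | ((~d | ~e) & a)) = 00000000000000001110111011111110
  (((~c & (a & b)) | ((~d | ~e) & a)) | ~e) = 10101010101010101110111011111110
  ((~d | a) & (((~c & (a & b)) | ((~d | ~e) & a)) | ~e)) = 10001000100010001110111011111110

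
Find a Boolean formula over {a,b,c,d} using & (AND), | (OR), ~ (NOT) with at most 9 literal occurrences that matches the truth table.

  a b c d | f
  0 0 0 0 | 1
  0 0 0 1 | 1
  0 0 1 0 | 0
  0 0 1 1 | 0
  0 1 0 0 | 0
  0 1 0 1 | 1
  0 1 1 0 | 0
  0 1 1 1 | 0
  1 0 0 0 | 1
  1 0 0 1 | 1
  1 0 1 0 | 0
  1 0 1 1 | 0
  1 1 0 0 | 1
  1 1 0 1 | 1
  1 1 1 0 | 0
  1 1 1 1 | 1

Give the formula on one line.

((b & (a & d)) | ((a | ((d & b) | ~b)) & ~c))

  (a & d) = 0000000001010101
  (b & (a & d)) = 0000000000000101
  (d & b) = 0000010100000101
  ~b = 1111000011110000
  ((d & b) | ~b) = 1111010111110101
  (a | ((d & b) | ~b)) = 1111010111111111
  ~c = 1100110011001100
  ((a | ((d & b) | ~b)) & ~c) = 1100010011001100
  ((b & (a & d)) | ((a | ((d & b) | ~b)) & ~c)) = 1100010011001101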